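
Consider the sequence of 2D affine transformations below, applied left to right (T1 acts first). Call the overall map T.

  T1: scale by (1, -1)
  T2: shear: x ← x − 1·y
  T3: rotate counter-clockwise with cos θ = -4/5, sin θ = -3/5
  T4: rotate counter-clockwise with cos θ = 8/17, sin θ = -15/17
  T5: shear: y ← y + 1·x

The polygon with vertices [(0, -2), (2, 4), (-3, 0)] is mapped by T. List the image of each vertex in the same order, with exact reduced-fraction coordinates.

image vertices: (82/85, -144/85), (-318/85, 206/85), (231/85, 123/85)

T1 scale by (1, -1): (0, -2) → (0, 2); (2, 4) → (2, -4); (-3, 0) → (-3, 0)
T2 shear: x ← x − 1·y: (0, 2) → (-2, 2); (2, -4) → (6, -4); (-3, 0) → (-3, 0)
T3 rotate counter-clockwise with cos θ = -4/5, sin θ = -3/5: (-2, 2) → (14/5, -2/5); (6, -4) → (-36/5, -2/5); (-3, 0) → (12/5, 9/5)
T4 rotate counter-clockwise with cos θ = 8/17, sin θ = -15/17: (14/5, -2/5) → (82/85, -226/85); (-36/5, -2/5) → (-318/85, 524/85); (12/5, 9/5) → (231/85, -108/85)
T5 shear: y ← y + 1·x: (82/85, -226/85) → (82/85, -144/85); (-318/85, 524/85) → (-318/85, 206/85); (231/85, -108/85) → (231/85, 123/85)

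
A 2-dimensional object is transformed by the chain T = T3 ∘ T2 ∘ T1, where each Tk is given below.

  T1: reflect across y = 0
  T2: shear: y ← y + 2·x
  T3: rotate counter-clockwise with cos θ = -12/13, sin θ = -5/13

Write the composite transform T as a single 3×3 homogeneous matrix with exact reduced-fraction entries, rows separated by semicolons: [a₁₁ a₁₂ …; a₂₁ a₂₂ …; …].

T = [-2/13 -5/13 0; -29/13 12/13 0; 0 0 1]

T1 = [1 0 0; 0 -1 0; 0 0 1]
T2·T1 = [1 0 0; 2 -1 0; 0 0 1]
T3·…·T1 = [-2/13 -5/13 0; -29/13 12/13 0; 0 0 1]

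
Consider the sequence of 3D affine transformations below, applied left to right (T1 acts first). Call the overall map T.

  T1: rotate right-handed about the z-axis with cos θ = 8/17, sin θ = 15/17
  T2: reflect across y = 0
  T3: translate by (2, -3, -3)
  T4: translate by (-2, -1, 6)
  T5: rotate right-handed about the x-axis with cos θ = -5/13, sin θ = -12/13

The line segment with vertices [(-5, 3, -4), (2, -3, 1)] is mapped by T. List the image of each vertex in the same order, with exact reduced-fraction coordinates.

image vertices: (-5, -7/13, 17/13), (61/17, 1186/221, 548/221)

T1 rotate right-handed about the z-axis with cos θ = 8/17, sin θ = 15/17: (-5, 3, -4) → (-5, -3, -4); (2, -3, 1) → (61/17, 6/17, 1)
T2 reflect across y = 0: (-5, -3, -4) → (-5, 3, -4); (61/17, 6/17, 1) → (61/17, -6/17, 1)
T3 translate by (2, -3, -3): (-5, 3, -4) → (-3, 0, -7); (61/17, -6/17, 1) → (95/17, -57/17, -2)
T4 translate by (-2, -1, 6): (-3, 0, -7) → (-5, -1, -1); (95/17, -57/17, -2) → (61/17, -74/17, 4)
T5 rotate right-handed about the x-axis with cos θ = -5/13, sin θ = -12/13: (-5, -1, -1) → (-5, -7/13, 17/13); (61/17, -74/17, 4) → (61/17, 1186/221, 548/221)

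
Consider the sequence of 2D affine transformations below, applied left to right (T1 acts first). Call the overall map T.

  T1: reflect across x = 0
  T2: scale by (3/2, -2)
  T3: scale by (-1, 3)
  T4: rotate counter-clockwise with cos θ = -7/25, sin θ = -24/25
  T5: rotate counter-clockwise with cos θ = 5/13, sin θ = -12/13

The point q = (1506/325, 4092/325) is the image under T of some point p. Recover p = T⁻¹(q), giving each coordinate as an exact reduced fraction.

T1 = [-1 0 0; 0 1 0; 0 0 1]
T2·T1 = [-3/2 0 0; 0 -2 0; 0 0 1]
T3·…·T1 = [3/2 0 0; 0 -6 0; 0 0 1]
T4·…·T1 = [-21/50 -144/25 0; -36/25 42/25 0; 0 0 1]
T5·…·T1 = [-969/650 -216/325 0; -54/325 1938/325 0; 0 0 1]
det M = -9; M⁻¹ = [-646/975 -24/325 0; -6/325 323/1950 0; 0 0 1]
M⁻¹ · (1506/325, 4092/325)ᵀ = (-4, 2)ᵀ

p = (-4, 2)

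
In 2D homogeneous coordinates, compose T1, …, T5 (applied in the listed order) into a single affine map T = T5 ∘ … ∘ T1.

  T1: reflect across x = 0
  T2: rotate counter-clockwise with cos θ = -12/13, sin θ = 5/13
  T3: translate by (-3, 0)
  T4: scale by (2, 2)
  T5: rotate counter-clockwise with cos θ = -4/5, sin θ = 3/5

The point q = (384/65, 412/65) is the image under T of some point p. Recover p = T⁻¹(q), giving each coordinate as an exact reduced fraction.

T1 = [-1 0 0; 0 1 0; 0 0 1]
T2·T1 = [12/13 -5/13 0; -5/13 -12/13 0; 0 0 1]
T3·…·T1 = [12/13 -5/13 -3; -5/13 -12/13 0; 0 0 1]
T4·…·T1 = [24/13 -10/13 -6; -10/13 -24/13 0; 0 0 1]
T5·…·T1 = [-66/65 112/65 24/5; 112/65 66/65 -18/5; 0 0 1]
det M = -4; M⁻¹ = [-33/130 28/65 36/13; 28/65 33/130 -15/13; 0 0 1]
M⁻¹ · (384/65, 412/65)ᵀ = (4, 3)ᵀ

p = (4, 3)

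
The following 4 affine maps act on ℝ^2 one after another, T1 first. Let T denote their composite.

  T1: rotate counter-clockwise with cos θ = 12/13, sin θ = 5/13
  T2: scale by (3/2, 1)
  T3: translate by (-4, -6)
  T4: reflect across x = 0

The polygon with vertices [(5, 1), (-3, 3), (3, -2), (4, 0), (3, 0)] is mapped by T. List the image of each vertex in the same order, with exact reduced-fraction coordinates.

T1 rotate counter-clockwise with cos θ = 12/13, sin θ = 5/13: (5, 1) → (55/13, 37/13); (-3, 3) → (-51/13, 21/13); (3, -2) → (46/13, -9/13); (4, 0) → (48/13, 20/13); (3, 0) → (36/13, 15/13)
T2 scale by (3/2, 1): (55/13, 37/13) → (165/26, 37/13); (-51/13, 21/13) → (-153/26, 21/13); (46/13, -9/13) → (69/13, -9/13); (48/13, 20/13) → (72/13, 20/13); (36/13, 15/13) → (54/13, 15/13)
T3 translate by (-4, -6): (165/26, 37/13) → (61/26, -41/13); (-153/26, 21/13) → (-257/26, -57/13); (69/13, -9/13) → (17/13, -87/13); (72/13, 20/13) → (20/13, -58/13); (54/13, 15/13) → (2/13, -63/13)
T4 reflect across x = 0: (61/26, -41/13) → (-61/26, -41/13); (-257/26, -57/13) → (257/26, -57/13); (17/13, -87/13) → (-17/13, -87/13); (20/13, -58/13) → (-20/13, -58/13); (2/13, -63/13) → (-2/13, -63/13)

image vertices: (-61/26, -41/13), (257/26, -57/13), (-17/13, -87/13), (-20/13, -58/13), (-2/13, -63/13)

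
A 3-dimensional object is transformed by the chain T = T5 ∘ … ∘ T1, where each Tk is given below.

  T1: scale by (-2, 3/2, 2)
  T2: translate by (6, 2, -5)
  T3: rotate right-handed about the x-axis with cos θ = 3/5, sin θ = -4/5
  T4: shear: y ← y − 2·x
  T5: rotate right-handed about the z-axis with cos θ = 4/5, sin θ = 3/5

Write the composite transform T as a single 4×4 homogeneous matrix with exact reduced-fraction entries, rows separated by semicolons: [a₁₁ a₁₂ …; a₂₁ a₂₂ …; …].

T = [-4 -27/50 -24/25 342/25; 2 18/25 32/25 -206/25; 0 -6/5 6/5 -23/5; 0 0 0 1]

T1 = [-2 0 0 0; 0 3/2 0 0; 0 0 2 0; 0 0 0 1]
T2·T1 = [-2 0 0 6; 0 3/2 0 2; 0 0 2 -5; 0 0 0 1]
T3·…·T1 = [-2 0 0 6; 0 9/10 8/5 -14/5; 0 -6/5 6/5 -23/5; 0 0 0 1]
T4·…·T1 = [-2 0 0 6; 4 9/10 8/5 -74/5; 0 -6/5 6/5 -23/5; 0 0 0 1]
T5·…·T1 = [-4 -27/50 -24/25 342/25; 2 18/25 32/25 -206/25; 0 -6/5 6/5 -23/5; 0 0 0 1]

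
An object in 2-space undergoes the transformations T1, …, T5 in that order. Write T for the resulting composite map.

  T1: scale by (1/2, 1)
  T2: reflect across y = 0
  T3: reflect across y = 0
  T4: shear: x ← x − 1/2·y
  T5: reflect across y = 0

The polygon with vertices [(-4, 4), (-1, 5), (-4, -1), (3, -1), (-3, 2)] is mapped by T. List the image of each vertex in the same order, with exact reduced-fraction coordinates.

T1 scale by (1/2, 1): (-4, 4) → (-2, 4); (-1, 5) → (-1/2, 5); (-4, -1) → (-2, -1); (3, -1) → (3/2, -1); (-3, 2) → (-3/2, 2)
T2 reflect across y = 0: (-2, 4) → (-2, -4); (-1/2, 5) → (-1/2, -5); (-2, -1) → (-2, 1); (3/2, -1) → (3/2, 1); (-3/2, 2) → (-3/2, -2)
T3 reflect across y = 0: (-2, -4) → (-2, 4); (-1/2, -5) → (-1/2, 5); (-2, 1) → (-2, -1); (3/2, 1) → (3/2, -1); (-3/2, -2) → (-3/2, 2)
T4 shear: x ← x − 1/2·y: (-2, 4) → (-4, 4); (-1/2, 5) → (-3, 5); (-2, -1) → (-3/2, -1); (3/2, -1) → (2, -1); (-3/2, 2) → (-5/2, 2)
T5 reflect across y = 0: (-4, 4) → (-4, -4); (-3, 5) → (-3, -5); (-3/2, -1) → (-3/2, 1); (2, -1) → (2, 1); (-5/2, 2) → (-5/2, -2)

image vertices: (-4, -4), (-3, -5), (-3/2, 1), (2, 1), (-5/2, -2)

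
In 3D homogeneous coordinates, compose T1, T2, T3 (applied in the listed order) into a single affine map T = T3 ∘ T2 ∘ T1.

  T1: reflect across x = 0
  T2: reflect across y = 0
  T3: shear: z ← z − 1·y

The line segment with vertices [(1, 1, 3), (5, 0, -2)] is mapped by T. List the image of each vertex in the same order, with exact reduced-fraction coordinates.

image vertices: (-1, -1, 4), (-5, 0, -2)

T1 reflect across x = 0: (1, 1, 3) → (-1, 1, 3); (5, 0, -2) → (-5, 0, -2)
T2 reflect across y = 0: (-1, 1, 3) → (-1, -1, 3); (-5, 0, -2) → (-5, 0, -2)
T3 shear: z ← z − 1·y: (-1, -1, 3) → (-1, -1, 4); (-5, 0, -2) → (-5, 0, -2)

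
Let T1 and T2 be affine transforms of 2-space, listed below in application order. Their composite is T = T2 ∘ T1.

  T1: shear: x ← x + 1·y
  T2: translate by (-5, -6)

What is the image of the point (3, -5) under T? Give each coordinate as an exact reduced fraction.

T(p) = (-7, -11)

T1 shear: x ← x + 1·y: (3, -5) → (-2, -5)
T2 translate by (-5, -6): (-2, -5) → (-7, -11)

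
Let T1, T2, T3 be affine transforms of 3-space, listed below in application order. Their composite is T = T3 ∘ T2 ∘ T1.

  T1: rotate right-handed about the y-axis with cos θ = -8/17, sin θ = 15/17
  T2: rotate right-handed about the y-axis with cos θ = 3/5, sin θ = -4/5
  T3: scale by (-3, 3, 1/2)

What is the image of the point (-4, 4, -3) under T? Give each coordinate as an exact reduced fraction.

T(p) = (225/17, 12, 20/17)

T1 rotate right-handed about the y-axis with cos θ = -8/17, sin θ = 15/17: (-4, 4, -3) → (-13/17, 4, 84/17)
T2 rotate right-handed about the y-axis with cos θ = 3/5, sin θ = -4/5: (-13/17, 4, 84/17) → (-75/17, 4, 40/17)
T3 scale by (-3, 3, 1/2): (-75/17, 4, 40/17) → (225/17, 12, 20/17)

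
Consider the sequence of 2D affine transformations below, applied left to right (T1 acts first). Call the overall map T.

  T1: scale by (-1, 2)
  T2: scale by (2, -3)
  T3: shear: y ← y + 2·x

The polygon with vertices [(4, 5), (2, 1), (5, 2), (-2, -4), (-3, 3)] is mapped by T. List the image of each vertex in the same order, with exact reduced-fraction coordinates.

image vertices: (-8, -46), (-4, -14), (-10, -32), (4, 32), (6, -6)

T1 scale by (-1, 2): (4, 5) → (-4, 10); (2, 1) → (-2, 2); (5, 2) → (-5, 4); (-2, -4) → (2, -8); (-3, 3) → (3, 6)
T2 scale by (2, -3): (-4, 10) → (-8, -30); (-2, 2) → (-4, -6); (-5, 4) → (-10, -12); (2, -8) → (4, 24); (3, 6) → (6, -18)
T3 shear: y ← y + 2·x: (-8, -30) → (-8, -46); (-4, -6) → (-4, -14); (-10, -12) → (-10, -32); (4, 24) → (4, 32); (6, -18) → (6, -6)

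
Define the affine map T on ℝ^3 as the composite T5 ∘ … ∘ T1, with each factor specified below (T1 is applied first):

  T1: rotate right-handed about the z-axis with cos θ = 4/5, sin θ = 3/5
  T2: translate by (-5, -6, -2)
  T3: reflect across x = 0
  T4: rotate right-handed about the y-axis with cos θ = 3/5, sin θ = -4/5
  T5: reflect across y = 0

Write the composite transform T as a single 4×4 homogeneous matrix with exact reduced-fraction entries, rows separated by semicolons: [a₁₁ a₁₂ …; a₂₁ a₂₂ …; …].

T1 = [4/5 -3/5 0 0; 3/5 4/5 0 0; 0 0 1 0; 0 0 0 1]
T2·T1 = [4/5 -3/5 0 -5; 3/5 4/5 0 -6; 0 0 1 -2; 0 0 0 1]
T3·…·T1 = [-4/5 3/5 0 5; 3/5 4/5 0 -6; 0 0 1 -2; 0 0 0 1]
T4·…·T1 = [-12/25 9/25 -4/5 23/5; 3/5 4/5 0 -6; -16/25 12/25 3/5 14/5; 0 0 0 1]
T5·…·T1 = [-12/25 9/25 -4/5 23/5; -3/5 -4/5 0 6; -16/25 12/25 3/5 14/5; 0 0 0 1]

T = [-12/25 9/25 -4/5 23/5; -3/5 -4/5 0 6; -16/25 12/25 3/5 14/5; 0 0 0 1]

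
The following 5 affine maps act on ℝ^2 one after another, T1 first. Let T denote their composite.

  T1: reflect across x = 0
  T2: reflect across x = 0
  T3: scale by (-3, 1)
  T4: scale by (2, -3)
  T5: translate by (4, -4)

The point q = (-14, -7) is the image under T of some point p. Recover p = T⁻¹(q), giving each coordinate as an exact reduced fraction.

T1 = [-1 0 0; 0 1 0; 0 0 1]
T2·T1 = [1 0 0; 0 1 0; 0 0 1]
T3·…·T1 = [-3 0 0; 0 1 0; 0 0 1]
T4·…·T1 = [-6 0 0; 0 -3 0; 0 0 1]
T5·…·T1 = [-6 0 4; 0 -3 -4; 0 0 1]
det M = 18; M⁻¹ = [-1/6 0 2/3; 0 -1/3 -4/3; 0 0 1]
M⁻¹ · (-14, -7)ᵀ = (3, 1)ᵀ

p = (3, 1)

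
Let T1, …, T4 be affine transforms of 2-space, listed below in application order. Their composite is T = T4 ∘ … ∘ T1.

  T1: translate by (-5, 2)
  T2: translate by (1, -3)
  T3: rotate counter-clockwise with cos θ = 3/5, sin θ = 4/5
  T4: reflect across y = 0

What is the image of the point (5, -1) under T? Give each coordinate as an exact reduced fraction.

T1 translate by (-5, 2): (5, -1) → (0, 1)
T2 translate by (1, -3): (0, 1) → (1, -2)
T3 rotate counter-clockwise with cos θ = 3/5, sin θ = 4/5: (1, -2) → (11/5, -2/5)
T4 reflect across y = 0: (11/5, -2/5) → (11/5, 2/5)

T(p) = (11/5, 2/5)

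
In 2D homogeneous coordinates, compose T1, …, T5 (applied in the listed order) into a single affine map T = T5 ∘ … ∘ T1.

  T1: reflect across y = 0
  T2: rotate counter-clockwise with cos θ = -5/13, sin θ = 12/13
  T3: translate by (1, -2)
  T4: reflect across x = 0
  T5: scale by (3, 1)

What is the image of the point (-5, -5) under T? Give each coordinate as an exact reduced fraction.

T(p) = (66/13, -111/13)

T1 reflect across y = 0: (-5, -5) → (-5, 5)
T2 rotate counter-clockwise with cos θ = -5/13, sin θ = 12/13: (-5, 5) → (-35/13, -85/13)
T3 translate by (1, -2): (-35/13, -85/13) → (-22/13, -111/13)
T4 reflect across x = 0: (-22/13, -111/13) → (22/13, -111/13)
T5 scale by (3, 1): (22/13, -111/13) → (66/13, -111/13)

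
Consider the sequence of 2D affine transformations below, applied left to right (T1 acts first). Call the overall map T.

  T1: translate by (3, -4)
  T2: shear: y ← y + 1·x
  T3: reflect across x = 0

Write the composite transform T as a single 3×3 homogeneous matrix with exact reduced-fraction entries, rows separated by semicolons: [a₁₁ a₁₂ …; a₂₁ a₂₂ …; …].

T1 = [1 0 3; 0 1 -4; 0 0 1]
T2·T1 = [1 0 3; 1 1 -1; 0 0 1]
T3·…·T1 = [-1 0 -3; 1 1 -1; 0 0 1]

T = [-1 0 -3; 1 1 -1; 0 0 1]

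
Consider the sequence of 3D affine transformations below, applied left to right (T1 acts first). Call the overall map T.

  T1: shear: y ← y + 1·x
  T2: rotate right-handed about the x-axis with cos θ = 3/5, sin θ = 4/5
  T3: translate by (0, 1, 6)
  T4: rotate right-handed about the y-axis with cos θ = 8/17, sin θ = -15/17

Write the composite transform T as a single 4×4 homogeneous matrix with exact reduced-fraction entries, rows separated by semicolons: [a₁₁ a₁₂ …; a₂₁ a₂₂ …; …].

T1 = [1 0 0 0; 1 1 0 0; 0 0 1 0; 0 0 0 1]
T2·T1 = [1 0 0 0; 3/5 3/5 -4/5 0; 4/5 4/5 3/5 0; 0 0 0 1]
T3·…·T1 = [1 0 0 0; 3/5 3/5 -4/5 1; 4/5 4/5 3/5 6; 0 0 0 1]
T4·…·T1 = [-4/17 -12/17 -9/17 -90/17; 3/5 3/5 -4/5 1; 107/85 32/85 24/85 48/17; 0 0 0 1]

T = [-4/17 -12/17 -9/17 -90/17; 3/5 3/5 -4/5 1; 107/85 32/85 24/85 48/17; 0 0 0 1]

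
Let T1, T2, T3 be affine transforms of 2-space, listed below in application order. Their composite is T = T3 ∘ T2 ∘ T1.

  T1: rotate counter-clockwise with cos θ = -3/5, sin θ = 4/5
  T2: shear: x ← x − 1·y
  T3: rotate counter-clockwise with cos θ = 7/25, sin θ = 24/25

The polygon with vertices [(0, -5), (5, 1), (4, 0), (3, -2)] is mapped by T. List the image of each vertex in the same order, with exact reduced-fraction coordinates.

T1 rotate counter-clockwise with cos θ = -3/5, sin θ = 4/5: (0, -5) → (4, 3); (5, 1) → (-19/5, 17/5); (4, 0) → (-12/5, 16/5); (3, -2) → (-1/5, 18/5)
T2 shear: x ← x − 1·y: (4, 3) → (1, 3); (-19/5, 17/5) → (-36/5, 17/5); (-12/5, 16/5) → (-28/5, 16/5); (-1/5, 18/5) → (-19/5, 18/5)
T3 rotate counter-clockwise with cos θ = 7/25, sin θ = 24/25: (1, 3) → (-13/5, 9/5); (-36/5, 17/5) → (-132/25, -149/25); (-28/5, 16/5) → (-116/25, -112/25); (-19/5, 18/5) → (-113/25, -66/25)

image vertices: (-13/5, 9/5), (-132/25, -149/25), (-116/25, -112/25), (-113/25, -66/25)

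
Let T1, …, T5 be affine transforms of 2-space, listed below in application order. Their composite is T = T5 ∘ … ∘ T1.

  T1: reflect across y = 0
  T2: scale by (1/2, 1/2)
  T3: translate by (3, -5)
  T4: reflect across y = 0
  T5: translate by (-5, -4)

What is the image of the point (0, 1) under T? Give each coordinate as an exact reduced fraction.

T1 reflect across y = 0: (0, 1) → (0, -1)
T2 scale by (1/2, 1/2): (0, -1) → (0, -1/2)
T3 translate by (3, -5): (0, -1/2) → (3, -11/2)
T4 reflect across y = 0: (3, -11/2) → (3, 11/2)
T5 translate by (-5, -4): (3, 11/2) → (-2, 3/2)

T(p) = (-2, 3/2)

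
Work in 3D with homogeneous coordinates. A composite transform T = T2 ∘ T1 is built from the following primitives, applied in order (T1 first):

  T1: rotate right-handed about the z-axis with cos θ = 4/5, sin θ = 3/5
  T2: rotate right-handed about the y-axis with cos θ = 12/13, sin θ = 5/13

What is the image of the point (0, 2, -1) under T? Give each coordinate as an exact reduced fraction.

T(p) = (-97/65, 8/5, -6/13)

T1 rotate right-handed about the z-axis with cos θ = 4/5, sin θ = 3/5: (0, 2, -1) → (-6/5, 8/5, -1)
T2 rotate right-handed about the y-axis with cos θ = 12/13, sin θ = 5/13: (-6/5, 8/5, -1) → (-97/65, 8/5, -6/13)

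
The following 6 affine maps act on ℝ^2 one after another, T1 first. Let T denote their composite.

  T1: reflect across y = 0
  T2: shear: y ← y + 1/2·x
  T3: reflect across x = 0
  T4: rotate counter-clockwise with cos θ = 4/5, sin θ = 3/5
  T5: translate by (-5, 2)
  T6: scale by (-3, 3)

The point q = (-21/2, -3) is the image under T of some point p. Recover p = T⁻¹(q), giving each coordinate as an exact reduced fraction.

p = (-5, 5)

T1 = [1 0 0; 0 -1 0; 0 0 1]
T2·T1 = [1 0 0; 1/2 -1 0; 0 0 1]
T3·…·T1 = [-1 0 0; 1/2 -1 0; 0 0 1]
T4·…·T1 = [-11/10 3/5 0; -1/5 -4/5 0; 0 0 1]
T5·…·T1 = [-11/10 3/5 -5; -1/5 -4/5 2; 0 0 1]
T6·…·T1 = [33/10 -9/5 15; -3/5 -12/5 6; 0 0 1]
det M = -9; M⁻¹ = [4/15 -1/5 -14/5; -1/15 -11/30 16/5; 0 0 1]
M⁻¹ · (-21/2, -3)ᵀ = (-5, 5)ᵀ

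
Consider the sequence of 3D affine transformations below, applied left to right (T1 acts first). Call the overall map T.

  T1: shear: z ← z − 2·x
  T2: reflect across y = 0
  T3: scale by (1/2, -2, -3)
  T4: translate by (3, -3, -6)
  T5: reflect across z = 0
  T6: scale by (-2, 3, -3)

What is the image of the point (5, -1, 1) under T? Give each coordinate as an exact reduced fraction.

T(p) = (-11, -15, 63)

T1 shear: z ← z − 2·x: (5, -1, 1) → (5, -1, -9)
T2 reflect across y = 0: (5, -1, -9) → (5, 1, -9)
T3 scale by (1/2, -2, -3): (5, 1, -9) → (5/2, -2, 27)
T4 translate by (3, -3, -6): (5/2, -2, 27) → (11/2, -5, 21)
T5 reflect across z = 0: (11/2, -5, 21) → (11/2, -5, -21)
T6 scale by (-2, 3, -3): (11/2, -5, -21) → (-11, -15, 63)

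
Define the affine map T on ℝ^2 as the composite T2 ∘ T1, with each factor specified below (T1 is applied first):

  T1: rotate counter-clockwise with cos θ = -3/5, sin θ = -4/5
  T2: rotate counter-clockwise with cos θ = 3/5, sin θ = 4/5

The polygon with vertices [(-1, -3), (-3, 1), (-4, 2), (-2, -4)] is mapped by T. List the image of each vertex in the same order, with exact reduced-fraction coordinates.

T1 rotate counter-clockwise with cos θ = -3/5, sin θ = -4/5: (-1, -3) → (-9/5, 13/5); (-3, 1) → (13/5, 9/5); (-4, 2) → (4, 2); (-2, -4) → (-2, 4)
T2 rotate counter-clockwise with cos θ = 3/5, sin θ = 4/5: (-9/5, 13/5) → (-79/25, 3/25); (13/5, 9/5) → (3/25, 79/25); (4, 2) → (4/5, 22/5); (-2, 4) → (-22/5, 4/5)

image vertices: (-79/25, 3/25), (3/25, 79/25), (4/5, 22/5), (-22/5, 4/5)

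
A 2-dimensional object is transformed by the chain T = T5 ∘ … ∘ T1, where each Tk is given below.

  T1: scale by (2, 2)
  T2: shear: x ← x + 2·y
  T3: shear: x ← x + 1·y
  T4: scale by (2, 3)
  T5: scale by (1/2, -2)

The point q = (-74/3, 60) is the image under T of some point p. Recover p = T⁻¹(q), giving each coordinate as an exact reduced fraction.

p = (8/3, -5)

T1 = [2 0 0; 0 2 0; 0 0 1]
T2·T1 = [2 4 0; 0 2 0; 0 0 1]
T3·…·T1 = [2 6 0; 0 2 0; 0 0 1]
T4·…·T1 = [4 12 0; 0 6 0; 0 0 1]
T5·…·T1 = [2 6 0; 0 -12 0; 0 0 1]
det M = -24; M⁻¹ = [1/2 1/4 0; 0 -1/12 0; 0 0 1]
M⁻¹ · (-74/3, 60)ᵀ = (8/3, -5)ᵀ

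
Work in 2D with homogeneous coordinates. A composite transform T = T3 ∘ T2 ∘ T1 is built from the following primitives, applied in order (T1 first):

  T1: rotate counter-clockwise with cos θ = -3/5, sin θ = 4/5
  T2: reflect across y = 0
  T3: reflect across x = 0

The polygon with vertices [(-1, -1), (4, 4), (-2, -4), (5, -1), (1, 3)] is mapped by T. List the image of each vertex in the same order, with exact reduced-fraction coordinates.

image vertices: (-7/5, 1/5), (28/5, -4/5), (-22/5, -4/5), (11/5, -23/5), (3, 1)

T1 rotate counter-clockwise with cos θ = -3/5, sin θ = 4/5: (-1, -1) → (7/5, -1/5); (4, 4) → (-28/5, 4/5); (-2, -4) → (22/5, 4/5); (5, -1) → (-11/5, 23/5); (1, 3) → (-3, -1)
T2 reflect across y = 0: (7/5, -1/5) → (7/5, 1/5); (-28/5, 4/5) → (-28/5, -4/5); (22/5, 4/5) → (22/5, -4/5); (-11/5, 23/5) → (-11/5, -23/5); (-3, -1) → (-3, 1)
T3 reflect across x = 0: (7/5, 1/5) → (-7/5, 1/5); (-28/5, -4/5) → (28/5, -4/5); (22/5, -4/5) → (-22/5, -4/5); (-11/5, -23/5) → (11/5, -23/5); (-3, 1) → (3, 1)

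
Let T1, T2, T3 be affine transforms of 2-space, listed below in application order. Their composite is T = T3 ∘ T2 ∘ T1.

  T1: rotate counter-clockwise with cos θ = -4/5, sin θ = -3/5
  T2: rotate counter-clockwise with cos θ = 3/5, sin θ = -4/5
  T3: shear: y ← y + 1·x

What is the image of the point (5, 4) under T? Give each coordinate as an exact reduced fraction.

T1 rotate counter-clockwise with cos θ = -4/5, sin θ = -3/5: (5, 4) → (-8/5, -31/5)
T2 rotate counter-clockwise with cos θ = 3/5, sin θ = -4/5: (-8/5, -31/5) → (-148/25, -61/25)
T3 shear: y ← y + 1·x: (-148/25, -61/25) → (-148/25, -209/25)

T(p) = (-148/25, -209/25)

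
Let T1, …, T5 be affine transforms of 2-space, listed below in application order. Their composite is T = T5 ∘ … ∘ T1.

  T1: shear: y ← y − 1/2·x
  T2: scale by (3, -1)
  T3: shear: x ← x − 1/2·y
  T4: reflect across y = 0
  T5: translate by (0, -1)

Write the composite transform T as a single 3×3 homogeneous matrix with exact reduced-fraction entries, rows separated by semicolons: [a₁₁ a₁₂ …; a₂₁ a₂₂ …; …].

T = [11/4 1/2 0; -1/2 1 -1; 0 0 1]

T1 = [1 0 0; -1/2 1 0; 0 0 1]
T2·T1 = [3 0 0; 1/2 -1 0; 0 0 1]
T3·…·T1 = [11/4 1/2 0; 1/2 -1 0; 0 0 1]
T4·…·T1 = [11/4 1/2 0; -1/2 1 0; 0 0 1]
T5·…·T1 = [11/4 1/2 0; -1/2 1 -1; 0 0 1]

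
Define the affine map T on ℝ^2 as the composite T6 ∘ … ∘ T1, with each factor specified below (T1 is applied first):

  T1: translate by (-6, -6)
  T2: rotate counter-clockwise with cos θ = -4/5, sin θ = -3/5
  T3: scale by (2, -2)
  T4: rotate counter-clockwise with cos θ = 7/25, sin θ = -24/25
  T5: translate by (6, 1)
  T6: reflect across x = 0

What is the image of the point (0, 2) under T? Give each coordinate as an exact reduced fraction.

T1 translate by (-6, -6): (0, 2) → (-6, -4)
T2 rotate counter-clockwise with cos θ = -4/5, sin θ = -3/5: (-6, -4) → (12/5, 34/5)
T3 scale by (2, -2): (12/5, 34/5) → (24/5, -68/5)
T4 rotate counter-clockwise with cos θ = 7/25, sin θ = -24/25: (24/5, -68/5) → (-1464/125, -1052/125)
T5 translate by (6, 1): (-1464/125, -1052/125) → (-714/125, -927/125)
T6 reflect across x = 0: (-714/125, -927/125) → (714/125, -927/125)

T(p) = (714/125, -927/125)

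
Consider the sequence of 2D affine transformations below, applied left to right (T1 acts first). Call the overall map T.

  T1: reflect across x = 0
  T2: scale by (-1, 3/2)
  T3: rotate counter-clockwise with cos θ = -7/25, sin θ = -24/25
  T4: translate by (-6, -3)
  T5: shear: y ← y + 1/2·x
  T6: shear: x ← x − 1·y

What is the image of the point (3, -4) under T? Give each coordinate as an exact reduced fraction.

T1 reflect across x = 0: (3, -4) → (-3, -4)
T2 scale by (-1, 3/2): (-3, -4) → (3, -6)
T3 rotate counter-clockwise with cos θ = -7/25, sin θ = -24/25: (3, -6) → (-33/5, -6/5)
T4 translate by (-6, -3): (-33/5, -6/5) → (-63/5, -21/5)
T5 shear: y ← y + 1/2·x: (-63/5, -21/5) → (-63/5, -21/2)
T6 shear: x ← x − 1·y: (-63/5, -21/2) → (-21/10, -21/2)

T(p) = (-21/10, -21/2)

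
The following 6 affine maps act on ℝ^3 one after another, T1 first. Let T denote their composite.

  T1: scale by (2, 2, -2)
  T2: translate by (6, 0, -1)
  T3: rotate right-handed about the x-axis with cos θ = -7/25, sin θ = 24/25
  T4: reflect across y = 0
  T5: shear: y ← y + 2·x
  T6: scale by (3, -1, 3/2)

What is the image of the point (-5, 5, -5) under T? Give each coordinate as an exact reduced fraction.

T1 scale by (2, 2, -2): (-5, 5, -5) → (-10, 10, 10)
T2 translate by (6, 0, -1): (-10, 10, 10) → (-4, 10, 9)
T3 rotate right-handed about the x-axis with cos θ = -7/25, sin θ = 24/25: (-4, 10, 9) → (-4, -286/25, 177/25)
T4 reflect across y = 0: (-4, -286/25, 177/25) → (-4, 286/25, 177/25)
T5 shear: y ← y + 2·x: (-4, 286/25, 177/25) → (-4, 86/25, 177/25)
T6 scale by (3, -1, 3/2): (-4, 86/25, 177/25) → (-12, -86/25, 531/50)

T(p) = (-12, -86/25, 531/50)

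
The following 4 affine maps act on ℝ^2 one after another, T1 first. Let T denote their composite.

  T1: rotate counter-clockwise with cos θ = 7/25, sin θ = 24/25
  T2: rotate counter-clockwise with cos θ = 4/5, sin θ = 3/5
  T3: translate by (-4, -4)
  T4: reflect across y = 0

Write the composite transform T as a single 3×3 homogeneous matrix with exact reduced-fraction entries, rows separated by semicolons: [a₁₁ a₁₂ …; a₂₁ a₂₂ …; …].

T = [-44/125 -117/125 -4; -117/125 44/125 4; 0 0 1]

T1 = [7/25 -24/25 0; 24/25 7/25 0; 0 0 1]
T2·T1 = [-44/125 -117/125 0; 117/125 -44/125 0; 0 0 1]
T3·…·T1 = [-44/125 -117/125 -4; 117/125 -44/125 -4; 0 0 1]
T4·…·T1 = [-44/125 -117/125 -4; -117/125 44/125 4; 0 0 1]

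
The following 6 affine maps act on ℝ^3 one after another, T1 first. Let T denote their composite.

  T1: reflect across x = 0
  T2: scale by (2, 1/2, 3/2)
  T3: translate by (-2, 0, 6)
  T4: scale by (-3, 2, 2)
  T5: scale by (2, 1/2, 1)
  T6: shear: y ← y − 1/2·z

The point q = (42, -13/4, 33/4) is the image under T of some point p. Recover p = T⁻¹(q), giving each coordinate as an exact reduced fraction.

p = (5/2, 7/4, -5/4)

T1 = [-1 0 0 0; 0 1 0 0; 0 0 1 0; 0 0 0 1]
T2·T1 = [-2 0 0 0; 0 1/2 0 0; 0 0 3/2 0; 0 0 0 1]
T3·…·T1 = [-2 0 0 -2; 0 1/2 0 0; 0 0 3/2 6; 0 0 0 1]
T4·…·T1 = [6 0 0 6; 0 1 0 0; 0 0 3 12; 0 0 0 1]
T5·…·T1 = [12 0 0 12; 0 1/2 0 0; 0 0 3 12; 0 0 0 1]
T6·…·T1 = [12 0 0 12; 0 1/2 -3/2 -6; 0 0 3 12; 0 0 0 1]
det M = 18; M⁻¹ = [1/12 0 0 -1; 0 2 1 0; 0 0 1/3 -4; 0 0 0 1]
M⁻¹ · (42, -13/4, 33/4)ᵀ = (5/2, 7/4, -5/4)ᵀ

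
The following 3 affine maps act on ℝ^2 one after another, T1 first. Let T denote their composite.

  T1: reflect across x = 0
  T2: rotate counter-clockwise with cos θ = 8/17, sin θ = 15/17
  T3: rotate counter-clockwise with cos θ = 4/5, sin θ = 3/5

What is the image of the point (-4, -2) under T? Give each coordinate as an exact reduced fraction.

T(p) = (116/85, 362/85)

T1 reflect across x = 0: (-4, -2) → (4, -2)
T2 rotate counter-clockwise with cos θ = 8/17, sin θ = 15/17: (4, -2) → (62/17, 44/17)
T3 rotate counter-clockwise with cos θ = 4/5, sin θ = 3/5: (62/17, 44/17) → (116/85, 362/85)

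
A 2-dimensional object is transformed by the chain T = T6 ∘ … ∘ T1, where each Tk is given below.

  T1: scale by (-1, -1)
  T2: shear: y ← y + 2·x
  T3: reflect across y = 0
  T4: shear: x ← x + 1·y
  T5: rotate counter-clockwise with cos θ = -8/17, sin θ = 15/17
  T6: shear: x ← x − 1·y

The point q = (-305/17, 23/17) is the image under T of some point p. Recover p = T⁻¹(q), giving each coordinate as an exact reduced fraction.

p = (5, 4)

T1 = [-1 0 0; 0 -1 0; 0 0 1]
T2·T1 = [-1 0 0; -2 -1 0; 0 0 1]
T3·…·T1 = [-1 0 0; 2 1 0; 0 0 1]
T4·…·T1 = [1 1 0; 2 1 0; 0 0 1]
T5·…·T1 = [-38/17 -23/17 0; -1/17 7/17 0; 0 0 1]
T6·…·T1 = [-37/17 -30/17 0; -1/17 7/17 0; 0 0 1]
det M = -1; M⁻¹ = [-7/17 -30/17 0; -1/17 37/17 0; 0 0 1]
M⁻¹ · (-305/17, 23/17)ᵀ = (5, 4)ᵀ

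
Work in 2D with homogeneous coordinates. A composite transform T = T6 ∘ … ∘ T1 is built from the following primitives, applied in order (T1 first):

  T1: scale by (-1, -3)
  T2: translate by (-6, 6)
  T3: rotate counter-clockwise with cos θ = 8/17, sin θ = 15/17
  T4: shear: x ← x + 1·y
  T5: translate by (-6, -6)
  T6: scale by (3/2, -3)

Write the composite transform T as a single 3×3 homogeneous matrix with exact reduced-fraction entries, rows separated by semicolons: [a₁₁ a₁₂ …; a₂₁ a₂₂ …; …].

T1 = [-1 0 0; 0 -3 0; 0 0 1]
T2·T1 = [-1 0 -6; 0 -3 6; 0 0 1]
T3·…·T1 = [-8/17 45/17 -138/17; -15/17 -24/17 -42/17; 0 0 1]
T4·…·T1 = [-23/17 21/17 -180/17; -15/17 -24/17 -42/17; 0 0 1]
T5·…·T1 = [-23/17 21/17 -282/17; -15/17 -24/17 -144/17; 0 0 1]
T6·…·T1 = [-69/34 63/34 -423/17; 45/17 72/17 432/17; 0 0 1]

T = [-69/34 63/34 -423/17; 45/17 72/17 432/17; 0 0 1]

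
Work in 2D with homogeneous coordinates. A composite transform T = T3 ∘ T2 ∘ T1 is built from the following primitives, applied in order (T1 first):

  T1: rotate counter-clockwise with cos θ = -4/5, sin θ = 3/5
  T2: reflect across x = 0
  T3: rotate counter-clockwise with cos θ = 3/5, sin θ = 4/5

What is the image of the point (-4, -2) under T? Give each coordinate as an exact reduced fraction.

T(p) = (-2, -4)

T1 rotate counter-clockwise with cos θ = -4/5, sin θ = 3/5: (-4, -2) → (22/5, -4/5)
T2 reflect across x = 0: (22/5, -4/5) → (-22/5, -4/5)
T3 rotate counter-clockwise with cos θ = 3/5, sin θ = 4/5: (-22/5, -4/5) → (-2, -4)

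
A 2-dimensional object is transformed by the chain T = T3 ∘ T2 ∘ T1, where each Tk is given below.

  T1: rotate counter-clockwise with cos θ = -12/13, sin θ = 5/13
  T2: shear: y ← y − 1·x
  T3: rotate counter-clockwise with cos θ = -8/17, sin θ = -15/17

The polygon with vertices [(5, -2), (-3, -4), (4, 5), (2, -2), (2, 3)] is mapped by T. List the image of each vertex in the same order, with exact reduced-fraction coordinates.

T1 rotate counter-clockwise with cos θ = -12/13, sin θ = 5/13: (5, -2) → (-50/13, 49/13); (-3, -4) → (56/13, 33/13); (4, 5) → (-73/13, -40/13); (2, -2) → (-14/13, 34/13); (2, 3) → (-3, -2)
T2 shear: y ← y − 1·x: (-50/13, 49/13) → (-50/13, 99/13); (56/13, 33/13) → (56/13, -23/13); (-73/13, -40/13) → (-73/13, 33/13); (-14/13, 34/13) → (-14/13, 48/13); (-3, -2) → (-3, 1)
T3 rotate counter-clockwise with cos θ = -8/17, sin θ = -15/17: (-50/13, 99/13) → (145/17, -42/221); (56/13, -23/13) → (-61/17, -656/221); (-73/13, 33/13) → (83/17, 831/221); (-14/13, 48/13) → (64/17, -174/221); (-3, 1) → (39/17, 37/17)

image vertices: (145/17, -42/221), (-61/17, -656/221), (83/17, 831/221), (64/17, -174/221), (39/17, 37/17)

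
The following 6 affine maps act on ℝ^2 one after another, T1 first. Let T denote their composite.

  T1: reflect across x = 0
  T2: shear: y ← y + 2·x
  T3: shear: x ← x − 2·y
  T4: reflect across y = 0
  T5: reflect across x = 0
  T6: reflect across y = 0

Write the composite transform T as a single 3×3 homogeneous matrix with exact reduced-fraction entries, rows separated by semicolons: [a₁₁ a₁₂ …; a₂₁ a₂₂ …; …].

T1 = [-1 0 0; 0 1 0; 0 0 1]
T2·T1 = [-1 0 0; -2 1 0; 0 0 1]
T3·…·T1 = [3 -2 0; -2 1 0; 0 0 1]
T4·…·T1 = [3 -2 0; 2 -1 0; 0 0 1]
T5·…·T1 = [-3 2 0; 2 -1 0; 0 0 1]
T6·…·T1 = [-3 2 0; -2 1 0; 0 0 1]

T = [-3 2 0; -2 1 0; 0 0 1]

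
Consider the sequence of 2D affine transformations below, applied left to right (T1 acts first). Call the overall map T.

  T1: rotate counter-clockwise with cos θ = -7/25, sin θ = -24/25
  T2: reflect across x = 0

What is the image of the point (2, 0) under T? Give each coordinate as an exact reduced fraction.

T1 rotate counter-clockwise with cos θ = -7/25, sin θ = -24/25: (2, 0) → (-14/25, -48/25)
T2 reflect across x = 0: (-14/25, -48/25) → (14/25, -48/25)

T(p) = (14/25, -48/25)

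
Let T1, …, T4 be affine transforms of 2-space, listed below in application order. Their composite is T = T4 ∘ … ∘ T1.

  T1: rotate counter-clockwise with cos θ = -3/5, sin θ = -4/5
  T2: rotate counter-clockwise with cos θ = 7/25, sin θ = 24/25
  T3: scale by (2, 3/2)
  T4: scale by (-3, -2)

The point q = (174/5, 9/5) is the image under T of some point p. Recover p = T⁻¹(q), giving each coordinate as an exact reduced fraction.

p = (-3, -5)

T1 = [-3/5 4/5 0; -4/5 -3/5 0; 0 0 1]
T2·T1 = [3/5 4/5 0; -4/5 3/5 0; 0 0 1]
T3·…·T1 = [6/5 8/5 0; -6/5 9/10 0; 0 0 1]
T4·…·T1 = [-18/5 -24/5 0; 12/5 -9/5 0; 0 0 1]
det M = 18; M⁻¹ = [-1/10 4/15 0; -2/15 -1/5 0; 0 0 1]
M⁻¹ · (174/5, 9/5)ᵀ = (-3, -5)ᵀ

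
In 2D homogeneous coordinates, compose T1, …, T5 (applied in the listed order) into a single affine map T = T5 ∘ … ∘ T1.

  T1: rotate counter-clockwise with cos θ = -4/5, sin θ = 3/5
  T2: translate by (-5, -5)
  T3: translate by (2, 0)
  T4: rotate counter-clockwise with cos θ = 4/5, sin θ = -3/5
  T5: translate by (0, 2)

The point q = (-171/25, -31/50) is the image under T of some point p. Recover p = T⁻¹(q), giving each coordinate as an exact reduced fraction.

T1 = [-4/5 -3/5 0; 3/5 -4/5 0; 0 0 1]
T2·T1 = [-4/5 -3/5 -5; 3/5 -4/5 -5; 0 0 1]
T3·…·T1 = [-4/5 -3/5 -3; 3/5 -4/5 -5; 0 0 1]
T4·…·T1 = [-7/25 -24/25 -27/5; 24/25 -7/25 -11/5; 0 0 1]
T5·…·T1 = [-7/25 -24/25 -27/5; 24/25 -7/25 -1/5; 0 0 1]
det M = 1; M⁻¹ = [-7/25 24/25 -33/25; -24/25 -7/25 -131/25; 0 0 1]
M⁻¹ · (-171/25, -31/50)ᵀ = (0, 3/2)ᵀ

p = (0, 3/2)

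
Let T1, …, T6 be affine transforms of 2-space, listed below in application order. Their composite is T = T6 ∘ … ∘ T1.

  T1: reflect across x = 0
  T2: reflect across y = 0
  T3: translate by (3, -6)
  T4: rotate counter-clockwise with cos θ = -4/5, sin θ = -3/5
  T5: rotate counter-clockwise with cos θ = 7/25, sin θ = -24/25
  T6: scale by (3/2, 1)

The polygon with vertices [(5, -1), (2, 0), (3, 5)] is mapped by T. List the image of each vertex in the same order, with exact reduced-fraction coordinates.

image vertices: (69/10, 14/5), (21/5, 27/5), (99/10, 44/5)

T1 reflect across x = 0: (5, -1) → (-5, -1); (2, 0) → (-2, 0); (3, 5) → (-3, 5)
T2 reflect across y = 0: (-5, -1) → (-5, 1); (-2, 0) → (-2, 0); (-3, 5) → (-3, -5)
T3 translate by (3, -6): (-5, 1) → (-2, -5); (-2, 0) → (1, -6); (-3, -5) → (0, -11)
T4 rotate counter-clockwise with cos θ = -4/5, sin θ = -3/5: (-2, -5) → (-7/5, 26/5); (1, -6) → (-22/5, 21/5); (0, -11) → (-33/5, 44/5)
T5 rotate counter-clockwise with cos θ = 7/25, sin θ = -24/25: (-7/5, 26/5) → (23/5, 14/5); (-22/5, 21/5) → (14/5, 27/5); (-33/5, 44/5) → (33/5, 44/5)
T6 scale by (3/2, 1): (23/5, 14/5) → (69/10, 14/5); (14/5, 27/5) → (21/5, 27/5); (33/5, 44/5) → (99/10, 44/5)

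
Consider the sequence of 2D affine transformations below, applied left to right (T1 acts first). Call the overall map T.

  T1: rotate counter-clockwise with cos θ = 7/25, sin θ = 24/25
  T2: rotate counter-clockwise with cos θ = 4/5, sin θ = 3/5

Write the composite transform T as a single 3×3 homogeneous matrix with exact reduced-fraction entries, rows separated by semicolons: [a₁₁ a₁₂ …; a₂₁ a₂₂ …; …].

T1 = [7/25 -24/25 0; 24/25 7/25 0; 0 0 1]
T2·T1 = [-44/125 -117/125 0; 117/125 -44/125 0; 0 0 1]

T = [-44/125 -117/125 0; 117/125 -44/125 0; 0 0 1]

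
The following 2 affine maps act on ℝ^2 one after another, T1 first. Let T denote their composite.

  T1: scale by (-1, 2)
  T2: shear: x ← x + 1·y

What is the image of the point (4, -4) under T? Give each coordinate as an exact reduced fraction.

T1 scale by (-1, 2): (4, -4) → (-4, -8)
T2 shear: x ← x + 1·y: (-4, -8) → (-12, -8)

T(p) = (-12, -8)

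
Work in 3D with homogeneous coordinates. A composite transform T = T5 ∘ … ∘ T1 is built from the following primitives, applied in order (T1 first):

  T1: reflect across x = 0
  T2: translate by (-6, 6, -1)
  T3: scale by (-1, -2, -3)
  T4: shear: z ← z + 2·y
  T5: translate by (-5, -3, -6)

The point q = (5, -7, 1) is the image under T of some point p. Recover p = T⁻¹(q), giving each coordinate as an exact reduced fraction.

T1 = [-1 0 0 0; 0 1 0 0; 0 0 1 0; 0 0 0 1]
T2·T1 = [-1 0 0 -6; 0 1 0 6; 0 0 1 -1; 0 0 0 1]
T3·…·T1 = [1 0 0 6; 0 -2 0 -12; 0 0 -3 3; 0 0 0 1]
T4·…·T1 = [1 0 0 6; 0 -2 0 -12; 0 -4 -3 -21; 0 0 0 1]
T5·…·T1 = [1 0 0 1; 0 -2 0 -15; 0 -4 -3 -27; 0 0 0 1]
det M = 6; M⁻¹ = [1 0 0 -1; 0 -1/2 0 -15/2; 0 2/3 -1/3 1; 0 0 0 1]
M⁻¹ · (5, -7, 1)ᵀ = (4, -4, -4)ᵀ

p = (4, -4, -4)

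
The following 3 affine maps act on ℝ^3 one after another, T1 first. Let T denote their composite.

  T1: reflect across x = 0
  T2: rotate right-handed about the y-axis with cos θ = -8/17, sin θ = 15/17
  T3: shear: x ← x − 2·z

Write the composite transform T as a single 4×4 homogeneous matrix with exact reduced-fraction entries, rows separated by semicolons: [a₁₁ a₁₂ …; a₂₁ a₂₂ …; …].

T = [-22/17 0 31/17 0; 0 1 0 0; 15/17 0 -8/17 0; 0 0 0 1]

T1 = [-1 0 0 0; 0 1 0 0; 0 0 1 0; 0 0 0 1]
T2·T1 = [8/17 0 15/17 0; 0 1 0 0; 15/17 0 -8/17 0; 0 0 0 1]
T3·…·T1 = [-22/17 0 31/17 0; 0 1 0 0; 15/17 0 -8/17 0; 0 0 0 1]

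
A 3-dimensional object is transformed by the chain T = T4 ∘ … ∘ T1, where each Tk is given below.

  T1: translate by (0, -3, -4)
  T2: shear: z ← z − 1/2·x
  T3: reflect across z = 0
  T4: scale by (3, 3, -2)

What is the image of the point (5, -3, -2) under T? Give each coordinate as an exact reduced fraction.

T(p) = (15, -18, -17)

T1 translate by (0, -3, -4): (5, -3, -2) → (5, -6, -6)
T2 shear: z ← z − 1/2·x: (5, -6, -6) → (5, -6, -17/2)
T3 reflect across z = 0: (5, -6, -17/2) → (5, -6, 17/2)
T4 scale by (3, 3, -2): (5, -6, 17/2) → (15, -18, -17)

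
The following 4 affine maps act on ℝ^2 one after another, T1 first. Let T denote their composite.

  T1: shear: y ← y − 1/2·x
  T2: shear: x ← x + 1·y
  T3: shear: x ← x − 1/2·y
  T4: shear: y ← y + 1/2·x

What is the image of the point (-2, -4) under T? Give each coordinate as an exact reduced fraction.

T(p) = (-7/2, -19/4)

T1 shear: y ← y − 1/2·x: (-2, -4) → (-2, -3)
T2 shear: x ← x + 1·y: (-2, -3) → (-5, -3)
T3 shear: x ← x − 1/2·y: (-5, -3) → (-7/2, -3)
T4 shear: y ← y + 1/2·x: (-7/2, -3) → (-7/2, -19/4)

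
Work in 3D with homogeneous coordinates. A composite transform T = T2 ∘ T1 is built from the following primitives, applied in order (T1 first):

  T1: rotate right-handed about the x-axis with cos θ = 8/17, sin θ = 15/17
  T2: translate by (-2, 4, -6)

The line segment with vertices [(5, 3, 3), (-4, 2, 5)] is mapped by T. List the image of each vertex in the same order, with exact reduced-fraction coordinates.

T1 rotate right-handed about the x-axis with cos θ = 8/17, sin θ = 15/17: (5, 3, 3) → (5, -21/17, 69/17); (-4, 2, 5) → (-4, -59/17, 70/17)
T2 translate by (-2, 4, -6): (5, -21/17, 69/17) → (3, 47/17, -33/17); (-4, -59/17, 70/17) → (-6, 9/17, -32/17)

image vertices: (3, 47/17, -33/17), (-6, 9/17, -32/17)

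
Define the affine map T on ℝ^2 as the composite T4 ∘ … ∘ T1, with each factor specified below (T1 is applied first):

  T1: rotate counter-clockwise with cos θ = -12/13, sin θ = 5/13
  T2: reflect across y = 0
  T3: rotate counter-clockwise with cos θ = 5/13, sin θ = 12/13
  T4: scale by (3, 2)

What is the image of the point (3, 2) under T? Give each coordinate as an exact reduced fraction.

T1 rotate counter-clockwise with cos θ = -12/13, sin θ = 5/13: (3, 2) → (-46/13, -9/13)
T2 reflect across y = 0: (-46/13, -9/13) → (-46/13, 9/13)
T3 rotate counter-clockwise with cos θ = 5/13, sin θ = 12/13: (-46/13, 9/13) → (-2, -3)
T4 scale by (3, 2): (-2, -3) → (-6, -6)

T(p) = (-6, -6)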